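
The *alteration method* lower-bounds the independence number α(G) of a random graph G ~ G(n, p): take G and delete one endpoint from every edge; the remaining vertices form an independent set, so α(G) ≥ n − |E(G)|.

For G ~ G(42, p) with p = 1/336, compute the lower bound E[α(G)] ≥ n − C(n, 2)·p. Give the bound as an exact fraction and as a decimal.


E[|E(G)|] = C(42, 2)·p = 861 · (1/336) = 41/16.
E[α(G)] ≥ n − E[|E(G)|] = 42 − 41/16 = 631/16.
Numerically: ≈ 39.437500.
(This is only a lower bound; the true E[α(G)] may be larger.)

E[α(G)] ≥ 631/16 ≈ 39.437500.


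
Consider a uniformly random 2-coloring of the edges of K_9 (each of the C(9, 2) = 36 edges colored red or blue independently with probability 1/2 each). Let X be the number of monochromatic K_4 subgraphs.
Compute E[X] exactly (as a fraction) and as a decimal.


Let X = Σ_S X_S over the C(9, 4) = 126 subsets S of size 4, where X_S = 1 if the K_4 on S is monochromatic.
For a fixed S, the K_4 on S has C(4, 2) = 6 edges. P[all 6 edges red] = (1/2)^6, and likewise for blue, so P[monochromatic] = 2·(1/2)^6 = 2^{1 − 6} = 1/32.
By linearity: E[X] = C(9, 4) · 2^{1 − 6} = 126 · 1/32 = 63/16.
Numerically: E[X] ≈ 3.9375.

E[X] = C(9,4)·2^(1−C(4,2)) = 63/16 ≈ 3.9375.


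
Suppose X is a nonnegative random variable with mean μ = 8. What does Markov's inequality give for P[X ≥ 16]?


μ = E[X] = 8, a = 16.
Markov: P[X ≥ 16] ≤ μ/a = (8)/16 = 1/2.
Numerically: ≈ 0.50000.
(Since a = 16 > μ = 8.00000, the bound 1/2 is < 1 and informative.)

P[X ≥ 16] ≤ 1/2 ≈ 0.50000.


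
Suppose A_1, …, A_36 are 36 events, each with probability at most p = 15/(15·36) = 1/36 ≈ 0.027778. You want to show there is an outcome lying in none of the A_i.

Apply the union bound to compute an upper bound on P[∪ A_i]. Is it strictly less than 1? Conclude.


Union bound: P[∪_{i=1}^{36} A_i] ≤ Σ_i P[A_i] ≤ 36·p = 36·(1/36) = 1.
Numerically: 1 ≈ 1.000000.
Is 1 < 1? NO.
Since the bound 1 is ≥ 1, the union bound is uninformative here; it does NOT by itself certify existence.

36·p = 1 ≈ 1.000000; existence NOT certified by the union bound.


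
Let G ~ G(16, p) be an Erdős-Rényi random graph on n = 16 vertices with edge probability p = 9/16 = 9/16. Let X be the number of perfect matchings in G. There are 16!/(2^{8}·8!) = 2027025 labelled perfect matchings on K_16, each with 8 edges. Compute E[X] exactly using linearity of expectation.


K_16 has 16!/(2^{8}·8!) = 2027025 labelled perfect matchings.
For each such perfect matching H, let X_H = 1 if all 8 edges of H are present in G. Then P[X_H = 1] = p^{8} = (9/16)^{8} = 43046721/4294967296.
Summing the indicators: E[X] = Σ_H E[X_H] = 2027025 · p^{8} = 2027025 · 43046721/4294967296 = 87256779635025/4294967296.
Numerically: E[X] ≈ 20316.

E[X] = 2027025 · (9/16)^{8} = 87256779635025/4294967296 ≈ 20316.


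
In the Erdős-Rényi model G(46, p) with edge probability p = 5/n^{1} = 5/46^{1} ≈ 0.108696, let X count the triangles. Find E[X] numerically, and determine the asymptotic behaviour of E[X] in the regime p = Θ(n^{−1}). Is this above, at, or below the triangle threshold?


Number of potential triangles: C(46, 3) = 15180.
Each occurs with probability p³ ≈ (0.108696)³ ≈ 1.28421139e-03.
By linearity: E[X] = C(46, 3)·p³ ≈ 15180 · 1.28421139e-03 ≈ 19.494329.
Here α = 1, so p = 5/n is exactly at the triangle threshold p ~ 1/n. Asymptotically E[X] → c³/6 = 5³/6 = 125/6 ≈ 20.833333, a bounded constant. In this regime the triangle count is asymptotically Poisson(c³/6).

E[X] ≈ 19.494329; in regime p = Θ(1/n^{1}) E[X] stays bounded (at the triangle threshold p ~ 1/n).


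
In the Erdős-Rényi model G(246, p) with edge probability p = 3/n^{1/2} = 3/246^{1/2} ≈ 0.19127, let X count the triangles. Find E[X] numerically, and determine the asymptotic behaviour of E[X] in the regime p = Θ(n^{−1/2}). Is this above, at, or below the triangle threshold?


Number of potential triangles: C(246, 3) = 2450980.
Each occurs with probability p³ ≈ (0.19127)³ ≈ 6.9977932e-03.
By linearity: E[X] = C(246, 3)·p³ ≈ 2450980 · 6.9977932e-03 ≈ 17151.45116.
Since α = 1/2 < 1, p = c/n^{1/2} ≫ 1/n is above the triangle threshold p ~ 1/n. Asymptotically E[X] ~ (c³/6)·n^{3(1−α)} = (3³/6)·n^{1.5} → ∞; triangles are abundant w.h.p.

E[X] ≈ 17151.45116; in regime p = Θ(1/n^{1/2}) E[X] diverges (above the triangle threshold p ~ 1/n).


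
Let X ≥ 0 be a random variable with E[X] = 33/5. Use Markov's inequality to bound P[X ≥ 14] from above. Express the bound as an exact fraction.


μ = E[X] = 33/5, a = 14.
Markov: P[X ≥ 14] ≤ μ/a = (33/5)/14 = 33/70.
Numerically: ≈ 0.47143.
(Since a = 14 > μ = 6.60000, the bound 33/70 is < 1 and informative.)

P[X ≥ 14] ≤ 33/70 ≈ 0.47143.


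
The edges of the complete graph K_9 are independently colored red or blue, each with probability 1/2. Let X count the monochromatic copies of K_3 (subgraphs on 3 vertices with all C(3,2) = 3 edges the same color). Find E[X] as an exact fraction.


Let X = Σ_S X_S over the C(9, 3) = 84 subsets S of size 3, where X_S = 1 if the K_3 on S is monochromatic.
For a fixed S, the K_3 on S has C(3, 2) = 3 edges. P[all 3 edges red] = (1/2)^3, and likewise for blue, so P[monochromatic] = 2·(1/2)^3 = 2^{1 − 3} = 1/4.
Summing: E[X] = C(9, 3) · 2^{1 − 3} = 84 · 1/4 = 21.
Numerically: E[X] ≈ 21.00000.

E[X] = C(9,3)·2^(1−C(3,2)) = 21 ≈ 21.00000.


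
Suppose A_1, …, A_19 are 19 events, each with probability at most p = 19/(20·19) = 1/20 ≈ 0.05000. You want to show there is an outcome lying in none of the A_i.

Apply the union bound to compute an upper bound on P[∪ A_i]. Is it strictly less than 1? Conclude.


Union bound: P[∪_{i=1}^{19} A_i] ≤ Σ_i P[A_i] ≤ 19·p = 19·(1/20) = 19/20.
Numerically: 19/20 ≈ 0.95000.
Is 19/20 < 1? YES.
Since P[∪ A_i] ≤ 19/20 < 1, the complement has P[∩ A_i^c] ≥ 1 − 19/20 = 1/20 > 0, so some outcome avoids every A_i.

19·p = 19/20 ≈ 0.95000; existence CERTIFIED by the union bound.


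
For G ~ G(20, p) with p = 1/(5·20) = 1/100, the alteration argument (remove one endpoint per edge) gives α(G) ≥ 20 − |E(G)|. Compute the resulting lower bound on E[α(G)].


E[|E(G)|] = C(20, 2)·p = 190 · (1/100) = 19/10.
E[α(G)] ≥ n − E[|E(G)|] = 20 − 19/10 = 181/10.
Numerically: ≈ 18.10000.
(This is only a lower bound; the true E[α(G)] may be larger.)

E[α(G)] ≥ 181/10 ≈ 18.10000.


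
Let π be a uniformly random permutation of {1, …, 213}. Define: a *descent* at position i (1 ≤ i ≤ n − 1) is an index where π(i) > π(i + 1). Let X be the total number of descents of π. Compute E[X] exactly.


Write X = Σ X_I over i = 1, …, 212, with X_I the indicator of one descent.
There are 212 indicators.
For each fixed i, the pair (π(i), π(i+1)) is a uniformly random ordered pair of distinct values from {1, …, 213}; by symmetry P[π(i) > π(i+1)] = 1/2.
By linearity: E[X] = 212 · (1/2) = (213 − 1) · (1/2) = 106 ≈ 106.0000.

E[X] = 106 = 106.0000.


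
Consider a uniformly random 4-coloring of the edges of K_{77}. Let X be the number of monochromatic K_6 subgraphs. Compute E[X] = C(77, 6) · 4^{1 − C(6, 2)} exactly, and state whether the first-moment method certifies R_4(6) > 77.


E[X] = C(77, 6) · 4^{1 − 15} = 237093780 · 4^{−14} = 237093780/268435456.
As a reduced fraction: E[X] = 59273445/67108864 ≈ 0.883.
Is E[X] < 1? YES.
Since E[X] < 1, there exists a 4-coloring of K_{77} with no monochromatic K_6; hence R_4(6) > 77.

E[X] = 59273445/67108864 ≈ 0.883; E[X] < 1, so R_4(6) > 77.


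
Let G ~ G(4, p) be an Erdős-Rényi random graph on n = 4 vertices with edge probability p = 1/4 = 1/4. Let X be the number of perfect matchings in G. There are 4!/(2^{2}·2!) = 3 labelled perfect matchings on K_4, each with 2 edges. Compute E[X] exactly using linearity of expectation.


K_4 has 4!/(2^{2}·2!) = 3 labelled perfect matchings.
For each such perfect matching H, let X_H = 1 if all 2 edges of H are present in G. Then P[X_H = 1] = p^{2} = (1/4)^{2} = 1/16.
By linearity: E[X] = Σ_H E[X_H] = 3 · p^{2} = 3 · 1/16 = 3/16.
Numerically: E[X] ≈ 0.1875.

E[X] = 3 · (1/4)^{2} = 3/16 ≈ 0.1875.


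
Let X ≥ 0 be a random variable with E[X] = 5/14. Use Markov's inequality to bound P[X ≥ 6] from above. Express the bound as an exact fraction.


μ = E[X] = 5/14, a = 6.
Markov: P[X ≥ 6] ≤ μ/a = (5/14)/6 = 5/84.
Numerically: ≈ 0.0595.
(Since a = 6 > μ = 0.3571, the bound 5/84 is < 1 and informative.)

P[X ≥ 6] ≤ 5/84 ≈ 0.0595.


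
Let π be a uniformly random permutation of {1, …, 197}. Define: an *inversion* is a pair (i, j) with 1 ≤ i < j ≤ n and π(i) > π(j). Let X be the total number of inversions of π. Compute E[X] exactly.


Write X = Σ X_I over the C(197, 2) = 19306 pairs i < j, with X_I the indicator of one inversion.
There are 19306 indicators.
For each fixed pair i < j, the values π(i) and π(j) are two distinct elements of {1, …, 197} in uniformly random order; by symmetry P[π(i) > π(j)] = 1/2.
By linearity: E[X] = 19306 · (1/2) = C(197, 2) · (1/2) = 19306/2 = 9653 ≈ 9653.000.

E[X] = 9653 = 9653.000.


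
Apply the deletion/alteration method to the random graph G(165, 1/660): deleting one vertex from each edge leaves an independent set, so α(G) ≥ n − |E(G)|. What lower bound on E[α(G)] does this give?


E[|E(G)|] = C(165, 2)·p = 13530 · (1/660) = 41/2.
E[α(G)] ≥ n − E[|E(G)|] = 165 − 41/2 = 289/2.
Numerically: ≈ 144.50000.
(This is only a lower bound; the true E[α(G)] may be larger.)

E[α(G)] ≥ 289/2 ≈ 144.50000.


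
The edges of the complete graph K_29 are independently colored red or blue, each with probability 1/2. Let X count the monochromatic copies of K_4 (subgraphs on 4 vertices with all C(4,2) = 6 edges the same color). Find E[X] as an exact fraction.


Let X = Σ_S X_S over the C(29, 4) = 23751 subsets S of size 4, where X_S = 1 if the K_4 on S is monochromatic.
For a fixed S, the K_4 on S has C(4, 2) = 6 edges. P[all 6 edges red] = (1/2)^6, and likewise for blue, so P[monochromatic] = 2·(1/2)^6 = 2^{1 − 6} = 1/32.
Summing: E[X] = C(29, 4) · 2^{1 − 6} = 23751 · 1/32 = 23751/32.
Numerically: E[X] ≈ 742.2188.

E[X] = C(29,4)·2^(1−C(4,2)) = 23751/32 ≈ 742.2188.


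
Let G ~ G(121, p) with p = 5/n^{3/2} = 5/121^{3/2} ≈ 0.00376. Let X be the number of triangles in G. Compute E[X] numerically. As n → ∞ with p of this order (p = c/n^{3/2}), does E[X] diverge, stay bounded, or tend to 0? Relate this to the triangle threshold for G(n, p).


Number of potential triangles: C(121, 3) = 287980.
Each occurs with probability p³ ≈ (0.00376)³ ≈ 5.30122e-08.
By linearity: E[X] = C(121, 3)·p³ ≈ 287980 · 5.30122e-08 ≈ 0.015.
Since α = 3/2 > 1, p = c/n^{3/2} = o(1/n) is below the triangle threshold p ~ 1/n. Asymptotically E[X] ~ (c³/6)·n^{3(1−α)} = (5³/6)·n^{-1.5} → 0, so by Markov's inequality G has no triangles w.h.p.

E[X] ≈ 0.015; in regime p = Θ(1/n^{3/2}) E[X] tends to 0 (below the triangle threshold p ~ 1/n).


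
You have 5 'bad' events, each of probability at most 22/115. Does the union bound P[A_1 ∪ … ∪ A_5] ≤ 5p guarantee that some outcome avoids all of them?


Union bound: P[∪_{i=1}^{5} A_i] ≤ Σ_i P[A_i] ≤ 5·p = 5·(22/115) = 22/23.
Numerically: 22/23 ≈ 0.9565217.
Is 22/23 < 1? YES.
Since P[∪ A_i] ≤ 22/23 < 1, the complement has P[∩ A_i^c] ≥ 1 − 22/23 = 1/23 > 0, so some outcome avoids every A_i.

5·p = 22/23 ≈ 0.9565217; existence CERTIFIED by the union bound.


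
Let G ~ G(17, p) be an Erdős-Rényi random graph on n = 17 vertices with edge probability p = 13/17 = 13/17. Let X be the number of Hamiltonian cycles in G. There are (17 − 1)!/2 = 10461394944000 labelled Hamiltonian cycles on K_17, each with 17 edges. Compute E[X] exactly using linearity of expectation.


K_17 has (17 − 1)!/2 = 10461394944000 labelled Hamiltonian cycles.
For each such Hamiltonian cycle H, let X_H = 1 if all 17 edges of H are present in G. Then P[X_H = 1] = p^{17} = (13/17)^{17} = 8650415919381337933/827240261886336764177.
By linearity: E[X] = Σ_H E[X_H] = 10461394944000 · p^{17} = 10461394944000 · 8650415919381337933/827240261886336764177 = 90495417362513040260241610752000/827240261886336764177.
Numerically: E[X] ≈ 1.0939e+11.

E[X] = 10461394944000 · (13/17)^{17} = 90495417362513040260241610752000/827240261886336764177 ≈ 1.0939e+11.


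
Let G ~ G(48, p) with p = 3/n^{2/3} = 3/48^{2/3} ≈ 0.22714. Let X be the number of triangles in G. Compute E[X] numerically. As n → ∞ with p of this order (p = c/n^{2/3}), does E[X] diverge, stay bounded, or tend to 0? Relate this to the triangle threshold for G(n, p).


Number of potential triangles: C(48, 3) = 17296.
Each occurs with probability p³ ≈ (0.22714)³ ≈ 1.1718750e-02.
By linearity: E[X] = C(48, 3)·p³ ≈ 17296 · 1.1718750e-02 ≈ 202.68750.
Since α = 2/3 < 1, p = c/n^{2/3} ≫ 1/n is above the triangle threshold p ~ 1/n. Asymptotically E[X] ~ (c³/6)·n^{3(1−α)} = (3³/6)·n^{1} → ∞; triangles are abundant w.h.p.

E[X] ≈ 202.68750; in regime p = Θ(1/n^{2/3}) E[X] diverges (above the triangle threshold p ~ 1/n).


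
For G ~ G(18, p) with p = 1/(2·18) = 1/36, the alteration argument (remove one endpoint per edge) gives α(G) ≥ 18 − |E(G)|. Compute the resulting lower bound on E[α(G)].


E[|E(G)|] = C(18, 2)·p = 153 · (1/36) = 17/4.
E[α(G)] ≥ n − E[|E(G)|] = 18 − 17/4 = 55/4.
Numerically: ≈ 13.7500.
(This is only a lower bound; the true E[α(G)] may be larger.)

E[α(G)] ≥ 55/4 ≈ 13.7500.


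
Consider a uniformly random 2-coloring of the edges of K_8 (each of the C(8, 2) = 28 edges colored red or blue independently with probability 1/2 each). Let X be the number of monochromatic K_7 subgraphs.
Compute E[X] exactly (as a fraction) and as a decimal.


Let X = Σ_S X_S over the C(8, 7) = 8 subsets S of size 7, where X_S = 1 if the K_7 on S is monochromatic.
For a fixed S, the K_7 on S has C(7, 2) = 21 edges. P[all 21 edges red] = (1/2)^21, and likewise for blue, so P[monochromatic] = 2·(1/2)^21 = 2^{1 − 21} = 1/1048576.
Summing: E[X] = C(8, 7) · 2^{1 − 21} = 8 · 1/1048576 = 1/131072.
Numerically: E[X] ≈ 0.000.

E[X] = C(8,7)·2^(1−C(7,2)) = 1/131072 ≈ 0.000.


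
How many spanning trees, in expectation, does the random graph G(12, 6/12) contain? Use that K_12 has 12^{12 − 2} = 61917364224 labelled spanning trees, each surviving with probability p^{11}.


K_12 has 12^{12 − 2} = 61917364224 labelled spanning trees.
For each such spanning tree H, let X_H = 1 if all 11 edges of H are present in G. Then P[X_H = 1] = p^{11} = (1/2)^{11} = 1/2048.
By linearity of expectation: E[X] = Σ_H E[X_H] = 61917364224 · p^{11} = 61917364224 · 1/2048 = 30233088.
Numerically: E[X] ≈ 3.023e+07.

E[X] = 61917364224 · (1/2)^{11} = 30233088 ≈ 3.023e+07.


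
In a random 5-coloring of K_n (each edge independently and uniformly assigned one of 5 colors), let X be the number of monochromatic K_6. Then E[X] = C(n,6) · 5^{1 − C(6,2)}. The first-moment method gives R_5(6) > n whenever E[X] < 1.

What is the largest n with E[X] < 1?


We need C(n, 6) · 5^{1 − 15} < 1, i.e. C(n, 6) < 5^{15 − 1} = 6103515625.
Check values of n near the boundary:
  n = 125: C(125, 6) = 4690625500; 4690625500 < 6103515625? YES
  n = 126: C(126, 6) = 4925156775; 4925156775 < 6103515625? YES
  n = 127: C(127, 6) = 5169379425; 5169379425 < 6103515625? YES
  n = 128: C(128, 6) = 5423611200; 5423611200 < 6103515625? YES
  n = 129: C(129, 6) = 5688177600; 5688177600 < 6103515625? YES
  n = 130: C(130, 6) = 5963412000; 5963412000 < 6103515625? YES
  n = 131: C(131, 6) = 6249655776; 6249655776 < 6103515625? NO
  n = 132: C(132, 6) = 6547258432; 6547258432 < 6103515625? NO
  n = 133: C(133, 6) = 6856577728; 6856577728 < 6103515625? NO
The largest n with C(n, 6) < 6103515625 is n = 130 (where E[X] = 47707296/48828125 ≈ 0.9770). Hence R_5(6) > 130, i.e. R_5(6) ≥ 131.

Largest n = 130; hence R_5(6) > 130.


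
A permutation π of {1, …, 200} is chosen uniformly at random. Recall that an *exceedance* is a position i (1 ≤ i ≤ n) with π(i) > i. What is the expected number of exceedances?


Write X = Σ_{i=1}^{200} X_i, where X_i = 1_{π(i) > i}.
For each fixed i, π(i) is uniform over {1, …, 200} (marginal of a uniform permutation), so P[π(i) > i] = (n − i)/n. Summing: Σ_{i=1}^{200} (n − i)/n = (0 + 1 + … + 199)/200 = 200(200 − 1)/(2·200) = (200 − 1)/2.
Hence E[X] = Σ_{i=1}^{200} (200 − i)/200 = 199/2 ≈ 99.50000.

E[X] = 199/2 = 99.50000.


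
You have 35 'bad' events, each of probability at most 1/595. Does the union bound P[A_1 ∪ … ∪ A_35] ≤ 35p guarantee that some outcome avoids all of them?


Union bound: P[∪_{i=1}^{35} A_i] ≤ Σ_i P[A_i] ≤ 35·p = 35·(1/595) = 1/17.
Numerically: 1/17 ≈ 0.05882.
Is 1/17 < 1? YES.
Since P[∪ A_i] ≤ 1/17 < 1, the complement has P[∩ A_i^c] ≥ 1 − 1/17 = 16/17 > 0, so some outcome avoids every A_i.

35·p = 1/17 ≈ 0.05882; existence CERTIFIED by the union bound.


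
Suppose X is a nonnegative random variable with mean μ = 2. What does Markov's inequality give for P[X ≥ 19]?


μ = E[X] = 2, a = 19.
Markov: P[X ≥ 19] ≤ μ/a = (2)/19 = 2/19.
Numerically: ≈ 0.10526.
(Since a = 19 > μ = 2.00000, the bound 2/19 is < 1 and informative.)

P[X ≥ 19] ≤ 2/19 ≈ 0.10526.


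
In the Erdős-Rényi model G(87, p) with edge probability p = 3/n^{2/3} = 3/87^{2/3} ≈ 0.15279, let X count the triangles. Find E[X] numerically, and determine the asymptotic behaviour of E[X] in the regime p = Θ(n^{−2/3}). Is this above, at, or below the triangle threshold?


Number of potential triangles: C(87, 3) = 105995.
Each occurs with probability p³ ≈ (0.15279)³ ≈ 3.5671819e-03.
By linearity: E[X] = C(87, 3)·p³ ≈ 105995 · 3.5671819e-03 ≈ 378.10345.
Since α = 2/3 < 1, p = c/n^{2/3} ≫ 1/n is above the triangle threshold p ~ 1/n. Asymptotically E[X] ~ (c³/6)·n^{3(1−α)} = (3³/6)·n^{1} → ∞; triangles are abundant w.h.p.

E[X] ≈ 378.10345; in regime p = Θ(1/n^{2/3}) E[X] diverges (above the triangle threshold p ~ 1/n).


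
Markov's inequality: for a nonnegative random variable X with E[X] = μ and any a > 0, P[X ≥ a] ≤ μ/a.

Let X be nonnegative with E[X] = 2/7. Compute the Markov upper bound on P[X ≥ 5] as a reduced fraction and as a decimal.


μ = E[X] = 2/7, a = 5.
Markov: P[X ≥ 5] ≤ μ/a = (2/7)/5 = 2/35.
Numerically: ≈ 0.057143.
(Since a = 5 > μ = 0.285714, the bound 2/35 is < 1 and informative.)

P[X ≥ 5] ≤ 2/35 ≈ 0.057143.


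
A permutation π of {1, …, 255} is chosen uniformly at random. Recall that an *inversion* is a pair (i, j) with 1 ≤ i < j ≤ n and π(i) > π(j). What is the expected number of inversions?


Write X = Σ X_I over the C(255, 2) = 32385 pairs i < j, with X_I the indicator of one inversion.
There are 32385 indicators.
For each fixed pair i < j, the values π(i) and π(j) are two distinct elements of {1, …, 255} in uniformly random order; by symmetry P[π(i) > π(j)] = 1/2.
By linearity: E[X] = 32385 · (1/2) = C(255, 2) · (1/2) = 32385/2 = 32385/2 ≈ 16192.50000.

E[X] = 32385/2 = 16192.50000.


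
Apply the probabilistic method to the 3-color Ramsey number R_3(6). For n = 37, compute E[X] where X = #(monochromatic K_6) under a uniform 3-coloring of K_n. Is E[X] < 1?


E[X] = C(37, 6) · 3^{1 − 15} = 2324784 · 3^{−14} = 2324784/4782969.
As a reduced fraction: E[X] = 774928/1594323 ≈ 0.486055.
Is E[X] < 1? YES.
Since E[X] < 1, there exists a 3-coloring of K_{37} with no monochromatic K_6; hence R_3(6) > 37.

E[X] = 774928/1594323 ≈ 0.486055; E[X] < 1, so R_3(6) > 37.


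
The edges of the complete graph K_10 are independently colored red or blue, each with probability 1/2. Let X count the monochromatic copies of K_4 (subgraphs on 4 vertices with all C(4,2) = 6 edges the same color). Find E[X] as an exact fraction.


Let X = Σ_S X_S over the C(10, 4) = 210 subsets S of size 4, where X_S = 1 if the K_4 on S is monochromatic.
For a fixed S, the K_4 on S has C(4, 2) = 6 edges. P[all 6 edges red] = (1/2)^6, and likewise for blue, so P[monochromatic] = 2·(1/2)^6 = 2^{1 − 6} = 1/32.
By linearity of expectation: E[X] = C(10, 4) · 2^{1 − 6} = 210 · 1/32 = 105/16.
Numerically: E[X] ≈ 6.562500.

E[X] = C(10,4)·2^(1−C(4,2)) = 105/16 ≈ 6.562500.


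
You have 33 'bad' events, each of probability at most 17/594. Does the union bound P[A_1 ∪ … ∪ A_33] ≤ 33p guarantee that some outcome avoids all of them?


Union bound: P[∪_{i=1}^{33} A_i] ≤ Σ_i P[A_i] ≤ 33·p = 33·(17/594) = 17/18.
Numerically: 17/18 ≈ 0.9444.
Is 17/18 < 1? YES.
Since P[∪ A_i] ≤ 17/18 < 1, the complement has P[∩ A_i^c] ≥ 1 − 17/18 = 1/18 > 0, so some outcome avoids every A_i.

33·p = 17/18 ≈ 0.9444; existence CERTIFIED by the union bound.


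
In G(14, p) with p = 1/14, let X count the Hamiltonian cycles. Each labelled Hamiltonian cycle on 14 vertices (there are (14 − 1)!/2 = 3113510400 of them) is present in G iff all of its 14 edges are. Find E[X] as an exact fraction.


K_14 has (14 − 1)!/2 = 3113510400 labelled Hamiltonian cycles.
For each such Hamiltonian cycle H, let X_H = 1 if all 14 edges of H are present in G. Then P[X_H = 1] = p^{14} = (1/14)^{14} = 1/11112006825558016.
Summing the indicators: E[X] = Σ_H E[X_H] = 3113510400 · p^{14} = 3113510400 · 1/11112006825558016 = 868725/3100448333024.
Numerically: E[X] ≈ 2.8019e-07.

E[X] = 3113510400 · (1/14)^{14} = 868725/3100448333024 ≈ 2.8019e-07.


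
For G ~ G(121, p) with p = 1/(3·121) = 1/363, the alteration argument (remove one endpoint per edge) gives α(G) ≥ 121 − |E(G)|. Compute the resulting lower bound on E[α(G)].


E[|E(G)|] = C(121, 2)·p = 7260 · (1/363) = 20.
E[α(G)] ≥ n − E[|E(G)|] = 121 − 20 = 101.
Numerically: ≈ 101.0000.
(This is only a lower bound; the true E[α(G)] may be larger.)

E[α(G)] ≥ 101 ≈ 101.0000.


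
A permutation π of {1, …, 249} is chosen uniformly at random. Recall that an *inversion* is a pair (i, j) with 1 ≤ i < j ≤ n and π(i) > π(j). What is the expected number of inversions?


Write X = Σ X_I over the C(249, 2) = 30876 pairs i < j, with X_I the indicator of one inversion.
There are 30876 indicators.
For each fixed pair i < j, the values π(i) and π(j) are two distinct elements of {1, …, 249} in uniformly random order; by symmetry P[π(i) > π(j)] = 1/2.
By linearity: E[X] = 30876 · (1/2) = C(249, 2) · (1/2) = 30876/2 = 15438 ≈ 15438.00000.

E[X] = 15438 = 15438.00000.


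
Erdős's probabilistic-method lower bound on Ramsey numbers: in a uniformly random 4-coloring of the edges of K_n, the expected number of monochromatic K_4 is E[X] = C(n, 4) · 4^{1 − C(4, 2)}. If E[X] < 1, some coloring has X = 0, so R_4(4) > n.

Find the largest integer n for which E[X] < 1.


We need C(n, 4) · 4^{1 − 6} < 1, i.e. C(n, 4) < 4^{6 − 1} = 1024.
Check values of n near the boundary:
  n = 12: C(12, 4) = 495; 495 < 1024? YES
  n = 13: C(13, 4) = 715; 715 < 1024? YES
  n = 14: C(14, 4) = 1001; 1001 < 1024? YES
  n = 15: C(15, 4) = 1365; 1365 < 1024? NO
  n = 16: C(16, 4) = 1820; 1820 < 1024? NO
The largest n with C(n, 4) < 1024 is n = 14 (where E[X] = 1001/1024 ≈ 0.977539). Hence R_4(4) > 14, i.e. R_4(4) ≥ 15.

Largest n = 14; hence R_4(4) > 14.


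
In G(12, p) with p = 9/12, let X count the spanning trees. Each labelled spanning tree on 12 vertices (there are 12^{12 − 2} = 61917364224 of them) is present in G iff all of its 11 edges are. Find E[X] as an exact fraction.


K_12 has 12^{12 − 2} = 61917364224 labelled spanning trees.
For each such spanning tree H, let X_H = 1 if all 11 edges of H are present in G. Then P[X_H = 1] = p^{11} = (3/4)^{11} = 177147/4194304.
By linearity of expectation: E[X] = Σ_H E[X_H] = 61917364224 · p^{11} = 61917364224 · 177147/4194304 = 10460353203/4.
Numerically: E[X] ≈ 2.6151e+09.

E[X] = 61917364224 · (3/4)^{11} = 10460353203/4 ≈ 2.6151e+09.


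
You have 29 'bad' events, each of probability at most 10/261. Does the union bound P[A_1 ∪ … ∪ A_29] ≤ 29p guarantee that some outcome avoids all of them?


Union bound: P[∪_{i=1}^{29} A_i] ≤ Σ_i P[A_i] ≤ 29·p = 29·(10/261) = 10/9.
Numerically: 10/9 ≈ 1.11111.
Is 10/9 < 1? NO.
Since the bound 10/9 is ≥ 1, the union bound is uninformative here; it does NOT by itself certify existence.

29·p = 10/9 ≈ 1.11111; existence NOT certified by the union bound.


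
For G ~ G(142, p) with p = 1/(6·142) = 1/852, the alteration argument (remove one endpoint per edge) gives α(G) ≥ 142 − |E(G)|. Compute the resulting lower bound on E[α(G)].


E[|E(G)|] = C(142, 2)·p = 10011 · (1/852) = 47/4.
E[α(G)] ≥ n − E[|E(G)|] = 142 − 47/4 = 521/4.
Numerically: ≈ 130.2500.
(This is only a lower bound; the true E[α(G)] may be larger.)

E[α(G)] ≥ 521/4 ≈ 130.2500.


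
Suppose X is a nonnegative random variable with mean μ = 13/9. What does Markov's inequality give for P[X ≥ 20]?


μ = E[X] = 13/9, a = 20.
Markov: P[X ≥ 20] ≤ μ/a = (13/9)/20 = 13/180.
Numerically: ≈ 0.072222.
(Since a = 20 > μ = 1.444444, the bound 13/180 is < 1 and informative.)

P[X ≥ 20] ≤ 13/180 ≈ 0.072222.


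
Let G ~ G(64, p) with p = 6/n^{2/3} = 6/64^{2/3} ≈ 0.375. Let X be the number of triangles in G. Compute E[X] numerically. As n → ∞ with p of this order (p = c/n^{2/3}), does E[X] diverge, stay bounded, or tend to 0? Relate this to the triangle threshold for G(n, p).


Number of potential triangles: C(64, 3) = 41664.
Each occurs with probability p³ ≈ (0.375)³ ≈ 5.27343750e-02.
By linearity: E[X] = C(64, 3)·p³ ≈ 41664 · 5.27343750e-02 ≈ 2197.125000.
Since α = 2/3 < 1, p = c/n^{2/3} ≫ 1/n is above the triangle threshold p ~ 1/n. Asymptotically E[X] ~ (c³/6)·n^{3(1−α)} = (6³/6)·n^{1} → ∞; triangles are abundant w.h.p.

E[X] ≈ 2197.125000; in regime p = Θ(1/n^{2/3}) E[X] diverges (above the triangle threshold p ~ 1/n).


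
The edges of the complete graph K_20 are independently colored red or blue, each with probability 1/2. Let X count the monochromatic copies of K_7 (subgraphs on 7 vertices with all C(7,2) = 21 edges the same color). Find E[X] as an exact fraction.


Let X = Σ_S X_S over the C(20, 7) = 77520 subsets S of size 7, where X_S = 1 if the K_7 on S is monochromatic.
For a fixed S, the K_7 on S has C(7, 2) = 21 edges. P[all 21 edges red] = (1/2)^21, and likewise for blue, so P[monochromatic] = 2·(1/2)^21 = 2^{1 − 21} = 1/1048576.
Summing: E[X] = C(20, 7) · 2^{1 − 21} = 77520 · 1/1048576 = 4845/65536.
Numerically: E[X] ≈ 0.0739.

E[X] = C(20,7)·2^(1−C(7,2)) = 4845/65536 ≈ 0.0739.


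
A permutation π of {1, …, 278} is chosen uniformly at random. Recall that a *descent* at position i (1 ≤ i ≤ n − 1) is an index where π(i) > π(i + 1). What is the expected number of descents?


Write X = Σ X_I over i = 1, …, 277, with X_I the indicator of one descent.
There are 277 indicators.
For each fixed i, the pair (π(i), π(i+1)) is a uniformly random ordered pair of distinct values from {1, …, 278}; by symmetry P[π(i) > π(i+1)] = 1/2.
By linearity: E[X] = 277 · (1/2) = (278 − 1) · (1/2) = 277/2 ≈ 138.500000.

E[X] = 277/2 = 138.500000.


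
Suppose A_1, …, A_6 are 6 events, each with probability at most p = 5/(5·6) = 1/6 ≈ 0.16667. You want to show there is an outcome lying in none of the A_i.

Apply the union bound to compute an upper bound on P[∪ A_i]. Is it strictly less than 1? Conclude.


Union bound: P[∪_{i=1}^{6} A_i] ≤ Σ_i P[A_i] ≤ 6·p = 6·(1/6) = 1.
Numerically: 1 ≈ 1.00000.
Is 1 < 1? NO.
Since the bound 1 is ≥ 1, the union bound is uninformative here; it does NOT by itself certify existence.

6·p = 1 ≈ 1.00000; existence NOT certified by the union bound.


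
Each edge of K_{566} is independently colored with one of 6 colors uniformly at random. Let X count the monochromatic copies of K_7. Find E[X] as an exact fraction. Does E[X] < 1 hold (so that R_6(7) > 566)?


E[X] = C(566, 7) · 6^{1 − 21} = 3557206237959440 · 6^{−20} = 3557206237959440/3656158440062976.
As a reduced fraction: E[X] = 222325389872465/228509902503936 ≈ 0.972935.
Is E[X] < 1? YES.
Since E[X] < 1, there exists a 6-coloring of K_{566} with no monochromatic K_7; hence R_6(7) > 566.

E[X] = 222325389872465/228509902503936 ≈ 0.972935; E[X] < 1, so R_6(7) > 566.


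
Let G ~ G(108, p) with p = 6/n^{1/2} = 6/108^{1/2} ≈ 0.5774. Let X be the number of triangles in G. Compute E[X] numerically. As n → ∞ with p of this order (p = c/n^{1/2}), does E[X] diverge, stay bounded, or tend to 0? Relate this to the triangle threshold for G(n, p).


Number of potential triangles: C(108, 3) = 204156.
Each occurs with probability p³ ≈ (0.5774)³ ≈ 1.924501e-01.
By linearity: E[X] = C(108, 3)·p³ ≈ 204156 · 1.924501e-01 ≈ 39289.8405.
Since α = 1/2 < 1, p = c/n^{1/2} ≫ 1/n is above the triangle threshold p ~ 1/n. Asymptotically E[X] ~ (c³/6)·n^{3(1−α)} = (6³/6)·n^{1.5} → ∞; triangles are abundant w.h.p.

E[X] ≈ 39289.8405; in regime p = Θ(1/n^{1/2}) E[X] diverges (above the triangle threshold p ~ 1/n).


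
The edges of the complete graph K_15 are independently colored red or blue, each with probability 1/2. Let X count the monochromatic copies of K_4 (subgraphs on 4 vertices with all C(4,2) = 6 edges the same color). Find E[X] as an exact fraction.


Let X = Σ_S X_S over the C(15, 4) = 1365 subsets S of size 4, where X_S = 1 if the K_4 on S is monochromatic.
For a fixed S, the K_4 on S has C(4, 2) = 6 edges. P[all 6 edges red] = (1/2)^6, and likewise for blue, so P[monochromatic] = 2·(1/2)^6 = 2^{1 − 6} = 1/32.
Summing: E[X] = C(15, 4) · 2^{1 − 6} = 1365 · 1/32 = 1365/32.
Numerically: E[X] ≈ 42.65625.

E[X] = C(15,4)·2^(1−C(4,2)) = 1365/32 ≈ 42.65625.


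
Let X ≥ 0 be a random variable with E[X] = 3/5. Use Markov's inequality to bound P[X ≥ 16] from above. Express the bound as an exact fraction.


μ = E[X] = 3/5, a = 16.
Markov: P[X ≥ 16] ≤ μ/a = (3/5)/16 = 3/80.
Numerically: ≈ 0.0375.
(Since a = 16 > μ = 0.6000, the bound 3/80 is < 1 and informative.)

P[X ≥ 16] ≤ 3/80 ≈ 0.0375.


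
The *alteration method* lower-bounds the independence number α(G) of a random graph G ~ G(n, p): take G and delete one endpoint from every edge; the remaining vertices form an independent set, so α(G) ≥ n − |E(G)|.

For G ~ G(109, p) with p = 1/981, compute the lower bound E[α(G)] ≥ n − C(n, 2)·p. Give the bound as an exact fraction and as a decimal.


E[|E(G)|] = C(109, 2)·p = 5886 · (1/981) = 6.
E[α(G)] ≥ n − E[|E(G)|] = 109 − 6 = 103.
Numerically: ≈ 103.000000.
(This is only a lower bound; the true E[α(G)] may be larger.)

E[α(G)] ≥ 103 ≈ 103.000000.


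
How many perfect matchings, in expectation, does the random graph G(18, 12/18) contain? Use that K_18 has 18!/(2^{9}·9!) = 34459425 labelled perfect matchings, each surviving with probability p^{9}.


K_18 has 18!/(2^{9}·9!) = 34459425 labelled perfect matchings.
For each such perfect matching H, let X_H = 1 if all 9 edges of H are present in G. Then P[X_H = 1] = p^{9} = (2/3)^{9} = 512/19683.
By linearity: E[X] = Σ_H E[X_H] = 34459425 · p^{9} = 34459425 · 512/19683 = 217817600/243.
Numerically: E[X] ≈ 8.964e+05.

E[X] = 34459425 · (2/3)^{9} = 217817600/243 ≈ 8.964e+05.


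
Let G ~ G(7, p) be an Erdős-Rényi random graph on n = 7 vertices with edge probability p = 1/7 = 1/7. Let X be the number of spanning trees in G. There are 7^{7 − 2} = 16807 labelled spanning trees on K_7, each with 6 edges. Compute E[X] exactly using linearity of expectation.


K_7 has 7^{7 − 2} = 16807 labelled spanning trees.
For each such spanning tree H, let X_H = 1 if all 6 edges of H are present in G. Then P[X_H = 1] = p^{6} = (1/7)^{6} = 1/117649.
By linearity: E[X] = Σ_H E[X_H] = 16807 · p^{6} = 16807 · 1/117649 = 1/7.
Numerically: E[X] ≈ 0.143.

E[X] = 16807 · (1/7)^{6} = 1/7 ≈ 0.143.


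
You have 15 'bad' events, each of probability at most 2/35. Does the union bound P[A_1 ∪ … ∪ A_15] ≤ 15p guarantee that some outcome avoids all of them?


Union bound: P[∪_{i=1}^{15} A_i] ≤ Σ_i P[A_i] ≤ 15·p = 15·(2/35) = 6/7.
Numerically: 6/7 ≈ 0.857.
Is 6/7 < 1? YES.
Since P[∪ A_i] ≤ 6/7 < 1, the complement has P[∩ A_i^c] ≥ 1 − 6/7 = 1/7 > 0, so some outcome avoids every A_i.

15·p = 6/7 ≈ 0.857; existence CERTIFIED by the union bound.


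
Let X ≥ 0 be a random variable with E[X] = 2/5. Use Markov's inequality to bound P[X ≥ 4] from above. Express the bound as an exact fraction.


μ = E[X] = 2/5, a = 4.
Markov: P[X ≥ 4] ≤ μ/a = (2/5)/4 = 1/10.
Numerically: ≈ 0.1000.
(Since a = 4 > μ = 0.4000, the bound 1/10 is < 1 and informative.)

P[X ≥ 4] ≤ 1/10 ≈ 0.1000.


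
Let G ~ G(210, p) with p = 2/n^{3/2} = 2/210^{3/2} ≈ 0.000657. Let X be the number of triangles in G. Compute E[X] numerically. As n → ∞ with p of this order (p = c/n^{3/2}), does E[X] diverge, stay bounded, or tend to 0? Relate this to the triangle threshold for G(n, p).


Number of potential triangles: C(210, 3) = 1521520.
Each occurs with probability p³ ≈ (0.000657)³ ≈ 2.83859e-10.
By linearity: E[X] = C(210, 3)·p³ ≈ 1521520 · 2.83859e-10 ≈ 0.000.
Since α = 3/2 > 1, p = c/n^{3/2} = o(1/n) is below the triangle threshold p ~ 1/n. Asymptotically E[X] ~ (c³/6)·n^{3(1−α)} = (2³/6)·n^{-1.5} → 0, so by Markov's inequality G has no triangles w.h.p.

E[X] ≈ 0.000; in regime p = Θ(1/n^{3/2}) E[X] tends to 0 (below the triangle threshold p ~ 1/n).


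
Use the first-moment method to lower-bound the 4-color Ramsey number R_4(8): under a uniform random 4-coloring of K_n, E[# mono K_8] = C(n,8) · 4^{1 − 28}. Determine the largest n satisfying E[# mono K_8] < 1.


We need C(n, 8) · 4^{1 − 28} < 1, i.e. C(n, 8) < 4^{28 − 1} = 18014398509481984.
Check values of n near the boundary:
  n = 404: C(404, 8) = 16415071523485570; 16415071523485570 < 18014398509481984? YES
  n = 405: C(405, 8) = 16745853821188050; 16745853821188050 < 18014398509481984? YES
  n = 406: C(406, 8) = 17082453897995850; 17082453897995850 < 18014398509481984? YES
  n = 407: C(407, 8) = 17424959239309050; 17424959239309050 < 18014398509481984? YES
  n = 408: C(408, 8) = 17773458424095231; 17773458424095231 < 18014398509481984? YES
  n = 409: C(409, 8) = 18128041135797879; 18128041135797879 < 18014398509481984? NO
  n = 410: C(410, 8) = 18488798173326195; 18488798173326195 < 18014398509481984? NO
The largest n with C(n, 8) < 18014398509481984 is n = 408 (where E[X] = 17773458424095231/18014398509481984 ≈ 0.987). Hence R_4(8) > 408, i.e. R_4(8) ≥ 409.

Largest n = 408; hence R_4(8) > 408.


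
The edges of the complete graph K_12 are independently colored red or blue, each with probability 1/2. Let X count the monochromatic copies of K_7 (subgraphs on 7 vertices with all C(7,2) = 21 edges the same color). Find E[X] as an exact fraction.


Let X = Σ_S X_S over the C(12, 7) = 792 subsets S of size 7, where X_S = 1 if the K_7 on S is monochromatic.
For a fixed S, the K_7 on S has C(7, 2) = 21 edges. P[all 21 edges red] = (1/2)^21, and likewise for blue, so P[monochromatic] = 2·(1/2)^21 = 2^{1 − 21} = 1/1048576.
Summing: E[X] = C(12, 7) · 2^{1 − 21} = 792 · 1/1048576 = 99/131072.
Numerically: E[X] ≈ 0.000755.

E[X] = C(12,7)·2^(1−C(7,2)) = 99/131072 ≈ 0.000755.


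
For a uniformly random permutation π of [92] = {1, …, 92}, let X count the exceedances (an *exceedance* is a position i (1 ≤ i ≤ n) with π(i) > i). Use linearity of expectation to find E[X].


Write X = Σ_{i=1}^{92} X_i, where X_i = 1_{π(i) > i}.
For each fixed i, π(i) is uniform over {1, …, 92} (marginal of a uniform permutation), so P[π(i) > i] = (n − i)/n. Summing: Σ_{i=1}^{92} (n − i)/n = (0 + 1 + … + 91)/92 = 92(92 − 1)/(2·92) = (92 − 1)/2.
Hence E[X] = Σ_{i=1}^{92} (92 − i)/92 = 91/2 ≈ 45.500000.

E[X] = 91/2 = 45.500000.


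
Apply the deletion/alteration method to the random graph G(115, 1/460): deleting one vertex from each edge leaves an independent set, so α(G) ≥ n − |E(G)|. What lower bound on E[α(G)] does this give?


E[|E(G)|] = C(115, 2)·p = 6555 · (1/460) = 57/4.
E[α(G)] ≥ n − E[|E(G)|] = 115 − 57/4 = 403/4.
Numerically: ≈ 100.7500.
(This is only a lower bound; the true E[α(G)] may be larger.)

E[α(G)] ≥ 403/4 ≈ 100.7500.


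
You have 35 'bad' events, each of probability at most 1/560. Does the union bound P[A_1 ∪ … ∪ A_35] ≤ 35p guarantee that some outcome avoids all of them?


Union bound: P[∪_{i=1}^{35} A_i] ≤ Σ_i P[A_i] ≤ 35·p = 35·(1/560) = 1/16.
Numerically: 1/16 ≈ 0.0625.
Is 1/16 < 1? YES.
Since P[∪ A_i] ≤ 1/16 < 1, the complement has P[∩ A_i^c] ≥ 1 − 1/16 = 15/16 > 0, so some outcome avoids every A_i.

35·p = 1/16 ≈ 0.0625; existence CERTIFIED by the union bound.


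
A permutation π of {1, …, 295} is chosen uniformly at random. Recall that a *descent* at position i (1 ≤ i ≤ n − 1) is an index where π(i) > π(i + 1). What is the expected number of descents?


Write X = Σ X_I over i = 1, …, 294, with X_I the indicator of one descent.
There are 294 indicators.
For each fixed i, the pair (π(i), π(i+1)) is a uniformly random ordered pair of distinct values from {1, …, 295}; by symmetry P[π(i) > π(i+1)] = 1/2.
By linearity: E[X] = 294 · (1/2) = (295 − 1) · (1/2) = 147 ≈ 147.000000.

E[X] = 147 = 147.000000.


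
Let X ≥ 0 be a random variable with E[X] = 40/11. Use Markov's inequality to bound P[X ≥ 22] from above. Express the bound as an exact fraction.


μ = E[X] = 40/11, a = 22.
Markov: P[X ≥ 22] ≤ μ/a = (40/11)/22 = 20/121.
Numerically: ≈ 0.165289.
(Since a = 22 > μ = 3.636364, the bound 20/121 is < 1 and informative.)

P[X ≥ 22] ≤ 20/121 ≈ 0.165289.


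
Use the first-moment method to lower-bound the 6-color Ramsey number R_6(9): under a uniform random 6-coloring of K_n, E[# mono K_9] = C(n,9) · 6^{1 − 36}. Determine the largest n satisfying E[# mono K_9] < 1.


We need C(n, 9) · 6^{1 − 36} < 1, i.e. C(n, 9) < 6^{36 − 1} = 1719070799748422591028658176.
Check values of n near the boundary:
  n = 4403: C(4403, 9) = 1699894433046281918452233150; 1699894433046281918452233150 < 1719070799748422591028658176? YES
  n = 4404: C(4404, 9) = 1703375445537161676647015880; 1703375445537161676647015880 < 1719070799748422591028658176? YES
  n = 4405: C(4405, 9) = 1706862792900636302463627150; 1706862792900636302463627150 < 1719070799748422591028658176? YES
  n = 4406: C(4406, 9) = 1710356485221788389505285700; 1710356485221788389505285700 < 1719070799748422591028658176? YES
  n = 4407: C(4407, 9) = 1713856532599459170657070050; 1713856532599459170657070050 < 1719070799748422591028658176? YES
  n = 4408: C(4408, 9) = 1717362945146264156457459600; 1717362945146264156457459600 < 1719070799748422591028658176? YES
  n = 4409: C(4409, 9) = 1720875732988608787686577131; 1720875732988608787686577131 < 1719070799748422591028658176? NO
The largest n with C(n, 9) < 1719070799748422591028658176 is n = 4408 (where E[X] = 35778394690547169926197075/35813974994758803979763712 ≈ 0.9990065). Hence R_6(9) > 4408, i.e. R_6(9) ≥ 4409.

Largest n = 4408; hence R_6(9) > 4408.


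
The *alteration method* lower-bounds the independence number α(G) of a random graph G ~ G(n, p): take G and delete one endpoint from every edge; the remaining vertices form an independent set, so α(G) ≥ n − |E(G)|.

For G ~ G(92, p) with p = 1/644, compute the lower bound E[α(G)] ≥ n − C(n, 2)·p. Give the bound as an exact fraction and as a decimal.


E[|E(G)|] = C(92, 2)·p = 4186 · (1/644) = 13/2.
E[α(G)] ≥ n − E[|E(G)|] = 92 − 13/2 = 171/2.
Numerically: ≈ 85.500.
(This is only a lower bound; the true E[α(G)] may be larger.)

E[α(G)] ≥ 171/2 ≈ 85.500.
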